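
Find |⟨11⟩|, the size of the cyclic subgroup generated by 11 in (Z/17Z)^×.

16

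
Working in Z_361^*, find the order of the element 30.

57

The order of 30 must divide φ(361) = φ(19^2) = 19·(19−1) = 342 = 2 · 3^2 · 19.
Divisors of 342: 1, 2, 3, 6, 9, 18, 19, 38, 57, 114, 171, 342.
Test each divisor d:
30^1 ≡ 30
30^2 ≡ 178
30^3 ≡ 286
30^6 ≡ 210
30^9 ≡ 134
30^18 ≡ 267
30^19 ≡ 68
30^38 ≡ 292
30^57 ≡ 1
The smallest such exponent is 57, so the order of 30 is 57.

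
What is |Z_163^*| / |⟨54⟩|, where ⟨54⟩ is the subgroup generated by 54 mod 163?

By Lagrange's theorem, ord_163(54) divides φ(163) = 163 − 1 = 162 = 2 · 3^4.
Divisors of 162: 1, 2, 3, 6, 9, 18, 27, 54, 81, 162.
Evaluate successive powers at the divisors of 162:
54^1 ≡ 54 (mod 163)
54^2 ≡ 145 (mod 163)
54^3 ≡ 6 (mod 163)
54^6 ≡ 36 (mod 163)
54^9 ≡ 53 (mod 163)
54^18 ≡ 38 (mod 163)
54^27 ≡ 58 (mod 163)
54^54 ≡ 104 (mod 163)
54^81 ≡ 1 (mod 163) ✓
The order of 54 is 81, so the subgroup it generates has 81 elements.
[(Z/163Z)^× : ⟨54⟩] = 162/81 = 2.

2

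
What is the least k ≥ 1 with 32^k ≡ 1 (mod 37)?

ord(32) | φ(37) = 37 − 1 = 36 = 2^2 · 3^2.
Divisors of 36: 1, 2, 3, 4, 6, 9, 12, 18, 36.
Test each divisor d:
32^1 ≡ 32
32^2 ≡ 25
32^3 ≡ 23
32^4 ≡ 33
32^6 ≡ 11
32^9 ≡ 31
32^12 ≡ 10
32^18 ≡ 36
32^36 ≡ 1
Therefore the multiplicative order of 32 modulo 37 is 36.

36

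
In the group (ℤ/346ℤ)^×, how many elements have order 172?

84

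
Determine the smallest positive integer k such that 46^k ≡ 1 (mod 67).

66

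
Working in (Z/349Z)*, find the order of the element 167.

Since 167 ∈ (Z/349Z)^×, its order divides φ(349) = 349 − 1 = 348 = 2^2 · 3 · 29.
Divisors of 348: 1, 2, 3, 4, 6, 12, 29, 58, 87, 116, 174, 348.
Compute 167^d (mod 349) for the divisors d until we hit 1:
167^1 ≡ 167
167^2 ≡ 318
167^3 ≡ 58
167^4 ≡ 263
167^6 ≡ 223
167^12 ≡ 171
167^29 ≡ 136
167^58 ≡ 348
167^87 ≡ 213
167^116 ≡ 1
So ord_349(167) = 116.

116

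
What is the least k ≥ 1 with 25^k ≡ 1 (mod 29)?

7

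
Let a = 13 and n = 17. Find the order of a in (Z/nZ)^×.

The order of 13 must divide φ(17) = 17 − 1 = 16 = 2^4.
Divisors of 16: 1, 2, 4, 8, 16.
Compute 13^d (mod 17) for the divisors d until we hit 1:
13^1 ≡ 13 (mod 17)
13^2 ≡ 16 (mod 17)
13^4 ≡ 1 (mod 17) ✓
So ord_17(13) = 4.

4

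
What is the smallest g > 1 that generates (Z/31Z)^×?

3

φ(31) = 31 − 1 = 30 = 2 · 3 · 5.
Test candidates g = 2, 3, … against the prime factors q ∈ {2, 3, 5} of φ(31): g is a generator iff g^(30/q) ≢ 1 for every such q.
g = 2: 2^15 ≡ 1 — hits 1, so not a primitive root.
g = 3: 3^15 ≡ 30; 3^10 ≡ 25; 3^6 ≡ 16 — none is 1, so 3 is a primitive root.
The smallest primitive root modulo 31 is 3.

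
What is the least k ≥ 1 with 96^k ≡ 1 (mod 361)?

19

Since 96 ∈ (Z/361Z)^×, its order divides φ(361) = φ(19^2) = 19·(19−1) = 342 = 2 · 3^2 · 19.
Divisors of 342: 1, 2, 3, 6, 9, 18, 19, 38, 57, 114, 171, 342.
Check 96^d mod 361 for each divisor in increasing order:
96^1 ≡ 96 (mod 361)
96^2 ≡ 191 (mod 361)
96^3 ≡ 286 (mod 361)
96^6 ≡ 210 (mod 361)
96^9 ≡ 134 (mod 361)
96^18 ≡ 267 (mod 361)
96^19 ≡ 1 (mod 361) ✓
So ord_361(96) = 19.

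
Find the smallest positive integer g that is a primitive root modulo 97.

φ(97) = 97 − 1 = 96 = 2^5 · 3.
Test candidates g = 2, 3, … against the prime factors q ∈ {2, 3} of φ(97): g is a generator iff g^(96/q) ≢ 1 for every such q.
g = 2: 2^48 ≡ 1 — hits 1, so not a primitive root.
g = 3: 3^48 ≡ 1 — hits 1, so not a primitive root.
g = 4: 4^48 ≡ 1 — hits 1, so not a primitive root.
g = 5: 5^48 ≡ 96; 5^32 ≡ 35 — none is 1, so 5 is a primitive root.
So 5 is the smallest generator of (Z/97Z)^×.

5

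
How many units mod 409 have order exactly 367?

0

φ(409) = 409 − 1 = 408 = 2^3 · 3 · 17.
In a cyclic group of order 408, there are φ(d) elements of order d for each divisor d of 408, and zero for non-divisors.
Since 367 ∤ 408, the count is 0.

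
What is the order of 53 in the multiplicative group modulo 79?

ord(53) | φ(79) = 79 − 1 = 78 = 2 · 3 · 13.
Divisors of 78: 1, 2, 3, 6, 13, 26, 39, 78.
Evaluate successive powers at the divisors of 78:
53^1 ≡ 53 (mod 79)
53^2 ≡ 44 (mod 79)
53^3 ≡ 41 (mod 79)
53^6 ≡ 22 (mod 79)
53^13 ≡ 56 (mod 79)
53^26 ≡ 55 (mod 79)
53^39 ≡ 78 (mod 79)
53^78 ≡ 1 (mod 79) ✓
The smallest such exponent is 78, so the order of 53 is 78.

78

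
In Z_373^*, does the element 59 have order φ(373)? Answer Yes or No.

No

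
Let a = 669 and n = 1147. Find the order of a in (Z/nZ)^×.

90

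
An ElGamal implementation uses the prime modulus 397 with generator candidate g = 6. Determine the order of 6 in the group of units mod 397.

396

Since 6 ∈ (Z/397Z)^×, its order divides φ(397) = 397 − 1 = 396 = 2^2 · 3^2 · 11.
Divisors of 396: 1, 2, 3, 4, 6, 9, 11, 12, 18, 22, 33, 36, 44, 66, 99, 132, 198, 396.
Check 6^d mod 397 for each divisor in increasing order:
6^1 ≡ 6 (mod 397)
6^2 ≡ 36 (mod 397)
6^3 ≡ 216 (mod 397)
6^4 ≡ 105 (mod 397)
6^6 ≡ 207 (mod 397)
6^9 ≡ 248 (mod 397)
6^11 ≡ 194 (mod 397)
6^12 ≡ 370 (mod 397)
6^18 ≡ 366 (mod 397)
6^22 ≡ 318 (mod 397)
6^33 ≡ 157 (mod 397)
6^36 ≡ 167 (mod 397)
6^44 ≡ 286 (mod 397)
6^66 ≡ 35 (mod 397)
6^99 ≡ 334 (mod 397)
6^132 ≡ 34 (mod 397)
6^198 ≡ 396 (mod 397)
6^396 ≡ 1 (mod 397) ✓
Therefore the multiplicative order of 6 modulo 397 is 396.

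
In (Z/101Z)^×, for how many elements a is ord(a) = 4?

2

φ(101) = 101 − 1 = 100 = 2^2 · 5^2.
(Z/101Z)^× is cyclic (|G| = 100); a cyclic group of order m has exactly φ(d) elements of each order d | m, and none otherwise.
4 = 2^2 divides 100, and φ(4) = 2.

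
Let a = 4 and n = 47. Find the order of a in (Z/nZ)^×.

The order of 4 must divide φ(47) = 47 − 1 = 46 = 2 · 23.
Divisors of 46: 1, 2, 23, 46.
Test each divisor d:
4^1 ≡ 4 (mod 47)
4^2 ≡ 16 (mod 47)
4^23 ≡ 1 (mod 47) ✓
The smallest such exponent is 23, so the order of 4 is 23.

23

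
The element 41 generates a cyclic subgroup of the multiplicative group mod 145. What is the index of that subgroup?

By Lagrange's theorem, ord_145(41) divides φ(145) = φ(5·29) = (5−1)·(29−1) = 4·28 = 112 = 2^4 · 7.
Divisors of 112: 1, 2, 4, 7, 8, 14, 16, 28, 56, 112.
Compute 41^d (mod 145) for the divisors d until we hit 1:
41^1 ≡ 41 (mod 145)
41^2 ≡ 86 (mod 145)
41^4 ≡ 1 (mod 145) ✓
Thus |⟨41⟩| = ord(41) = 4.
The index is φ(145) / ord(41) = 112 / 4 = 28.

28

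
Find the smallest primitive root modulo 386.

5

φ(386) = φ(2)·φ(193) = 1·192 = 192 = 2^6 · 3.
Test candidates g = 2, 3, … against the prime factors q ∈ {2, 3} of φ(386): g is a generator iff g^(192/q) ≢ 1 for every such q.
g = 2: gcd(2, 386) = 2 > 1, not a unit — skip.
g = 3: 3^96 ≡ 1 — hits 1, so not a primitive root.
g = 4: gcd(4, 386) = 2 > 1, not a unit — skip.
g = 5: 5^96 ≡ 385; 5^64 ≡ 277 — none is 1, so 5 is a primitive root.
The smallest primitive root modulo 386 is 5.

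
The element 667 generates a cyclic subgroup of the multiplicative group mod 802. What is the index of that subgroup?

1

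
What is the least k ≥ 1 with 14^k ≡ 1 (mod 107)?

53

The order of 14 must divide φ(107) = 107 − 1 = 106 = 2 · 53.
Divisors of 106: 1, 2, 53, 106.
Test each divisor d:
14^1 ≡ 14 (mod 107)
14^2 ≡ 89 (mod 107)
14^53 ≡ 1 (mod 107) ✓
Therefore the multiplicative order of 14 modulo 107 is 53.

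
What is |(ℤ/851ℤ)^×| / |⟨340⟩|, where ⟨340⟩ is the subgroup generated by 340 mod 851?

ord(340) | φ(851) = φ(23·37) = (23−1)·(37−1) = 22·36 = 792 = 2^3 · 3^2 · 11.
Divisors of 792: 1, 2, 3, 4, 6, 8, 9, 11, 12, 18, 22, 24, 33, 36, 44, 66, 72, 88, 99, 132, 198, 264, 396, 792.
Compute 340^d (mod 851) for the divisors d until we hit 1:
340^1 ≡ 340
340^2 ≡ 715
340^3 ≡ 565
340^4 ≡ 625
340^6 ≡ 100
340^8 ≡ 16
340^9 ≡ 334
340^11 ≡ 530
340^12 ≡ 639
340^18 ≡ 75
340^22 ≡ 70
340^24 ≡ 692
340^33 ≡ 507
340^36 ≡ 519
340^44 ≡ 645
340^66 ≡ 47
340^72 ≡ 445
340^88 ≡ 737
340^99 ≡ 1
The order of 340 is 99, so the subgroup it generates has 99 elements.
Index = |(Z/851Z)^×| / |⟨340⟩| = 792 / 99 = 8.

8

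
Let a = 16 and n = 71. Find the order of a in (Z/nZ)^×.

Since 16 ∈ (Z/71Z)^×, its order divides φ(71) = 71 − 1 = 70 = 2 · 5 · 7.
Divisors of 70: 1, 2, 5, 7, 10, 14, 35, 70.
Evaluate successive powers at the divisors of 70:
16^1 ≡ 16 (mod 71)
16^2 ≡ 43 (mod 71)
16^5 ≡ 48 (mod 71)
16^7 ≡ 5 (mod 71)
16^10 ≡ 32 (mod 71)
16^14 ≡ 25 (mod 71)
16^35 ≡ 1 (mod 71) ✓
Therefore the multiplicative order of 16 modulo 71 is 35.

35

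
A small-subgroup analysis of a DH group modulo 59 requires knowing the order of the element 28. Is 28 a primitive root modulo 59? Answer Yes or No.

No

φ(59) = 59 − 1 = 58 = 2 · 29.
28 is a primitive root mod 59 iff 28^(φ(59)/q) ≢ 1 for every prime q | φ(59), i.e. q ∈ {2, 29}.
28^29 ≡ 1 (mod 59)  [q = 2: ≡ 1 ✗]
28^2 ≡ 17 (mod 59)  [q = 29: ≢ 1 ✓]
The check at q = 2 fails, so 28 generates a proper subgroup.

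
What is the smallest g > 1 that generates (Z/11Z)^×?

φ(11) = 11 − 1 = 10 = 2 · 5.
Test candidates g = 2, 3, … against the prime factors q ∈ {2, 5} of φ(11): g is a generator iff g^(10/q) ≢ 1 for every such q.
g = 2: 2^5 ≡ 10; 2^2 ≡ 4 — none is 1, so 2 is a primitive root.
The smallest primitive root modulo 11 is 2.

2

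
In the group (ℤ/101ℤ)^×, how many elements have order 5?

φ(101) = 101 − 1 = 100 = 2^2 · 5^2.
In a cyclic group of order 100, there are φ(d) elements of order d for each divisor d of 100, and zero for non-divisors.
5 | 100, and φ(5) = 5 − 1 = 4.

4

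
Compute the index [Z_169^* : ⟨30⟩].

Since 30 ∈ (Z/169Z)^×, its order divides φ(169) = φ(13^2) = 13·(13−1) = 156 = 2^2 · 3 · 13.
Divisors of 156: 1, 2, 3, 4, 6, 12, 13, 26, 39, 52, 78, 156.
Test each divisor d:
30^1 ≡ 30
30^2 ≡ 55
30^3 ≡ 129
30^4 ≡ 152
30^6 ≡ 79
30^12 ≡ 157
30^13 ≡ 147
30^26 ≡ 146
30^39 ≡ 168
30^52 ≡ 22
30^78 ≡ 1
The order of 30 is 78, so the subgroup it generates has 78 elements.
The index is φ(169) / ord(30) = 156 / 78 = 2.

2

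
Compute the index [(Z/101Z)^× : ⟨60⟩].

5

By Lagrange's theorem, ord_101(60) divides φ(101) = 101 − 1 = 100 = 2^2 · 5^2.
Divisors of 100: 1, 2, 4, 5, 10, 20, 25, 50, 100.
Test each divisor d:
60^1 ≡ 60
60^2 ≡ 65
60^4 ≡ 84
60^5 ≡ 91
60^10 ≡ 100
60^20 ≡ 1
The order of 60 is 20, so the subgroup it generates has 20 elements.
[(Z/101Z)^× : ⟨60⟩] = 100/20 = 5.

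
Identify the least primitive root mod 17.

3

φ(17) = 17 − 1 = 16 = 2^4.
g is a primitive root iff g^(16/q) ≢ 1 (mod 17) for each prime q ∈ {2}.
g = 2: 2^8 ≡ 1 — hits 1, so not a primitive root.
g = 3: 3^8 ≡ 16 — none is 1, so 3 is a primitive root.
So 3 is the smallest generator of (Z/17Z)^×.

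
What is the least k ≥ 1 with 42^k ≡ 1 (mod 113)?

16

ord(42) | φ(113) = 113 − 1 = 112 = 2^4 · 7.
Divisors of 112: 1, 2, 4, 7, 8, 14, 16, 28, 56, 112.
Evaluate successive powers at the divisors of 112:
42^1 ≡ 42 (mod 113)
42^2 ≡ 69 (mod 113)
42^4 ≡ 15 (mod 113)
42^7 ≡ 78 (mod 113)
42^8 ≡ 112 (mod 113)
42^14 ≡ 95 (mod 113)
42^16 ≡ 1 (mod 113) ✓
The smallest such exponent is 16, so the order of 42 is 16.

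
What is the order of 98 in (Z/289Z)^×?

68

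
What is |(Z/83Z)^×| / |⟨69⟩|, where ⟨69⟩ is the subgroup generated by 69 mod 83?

The order of 69 must divide φ(83) = 83 − 1 = 82 = 2 · 41.
Divisors of 82: 1, 2, 41, 82.
Compute 69^d (mod 83) for the divisors d until we hit 1:
69^1 ≡ 69 (mod 83)
69^2 ≡ 30 (mod 83)
69^41 ≡ 1 (mod 83) ✓
Thus |⟨69⟩| = ord(69) = 41.
Index = |(Z/83Z)^×| / |⟨69⟩| = 82 / 41 = 2.

2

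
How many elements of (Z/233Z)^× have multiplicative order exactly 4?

φ(233) = 233 − 1 = 232 = 2^3 · 29.
(Z/233Z)^× is cyclic (|G| = 232); a cyclic group of order m has exactly φ(d) elements of each order d | m, and none otherwise.
4 = 2^2 divides 232, and φ(4) = 2.

2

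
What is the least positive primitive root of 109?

6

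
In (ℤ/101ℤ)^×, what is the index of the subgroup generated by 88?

4

The order of 88 must divide φ(101) = 101 − 1 = 100 = 2^2 · 5^2.
Divisors of 100: 1, 2, 4, 5, 10, 20, 25, 50, 100.
Check 88^d mod 101 for each divisor in increasing order:
88^1 ≡ 88
88^2 ≡ 68
88^4 ≡ 79
88^5 ≡ 84
88^10 ≡ 87
88^20 ≡ 95
88^25 ≡ 1
So ord_101(88) = 25, hence |⟨88⟩| = 25.
Index = |(Z/101Z)^×| / |⟨88⟩| = 100 / 25 = 4.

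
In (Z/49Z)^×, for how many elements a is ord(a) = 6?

φ(49) = φ(7^2) = 7·(7−1) = 42 = 2 · 3 · 7.
Since (Z/49Z)^× is cyclic of order 42, the number of elements of order d is φ(d) when d | 42 and 0 otherwise.
6 = 2 · 3 divides 42, and φ(6) = 2.

2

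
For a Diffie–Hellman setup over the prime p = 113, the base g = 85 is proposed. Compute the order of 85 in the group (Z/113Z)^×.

By Lagrange's theorem, ord_113(85) divides φ(113) = 113 − 1 = 112 = 2^4 · 7.
Divisors of 112: 1, 2, 4, 7, 8, 14, 16, 28, 56, 112.
Test each divisor d:
85^1 ≡ 85 (mod 113)
85^2 ≡ 106 (mod 113)
85^4 ≡ 49 (mod 113)
85^7 ≡ 112 (mod 113)
85^8 ≡ 28 (mod 113)
85^14 ≡ 1 (mod 113) ✓
The smallest such exponent is 14, so the order of 85 is 14.

14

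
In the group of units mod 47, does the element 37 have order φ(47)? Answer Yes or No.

φ(47) = 47 − 1 = 46 = 2 · 23.
It suffices to check that the order of 37 is not a proper divisor of 46: compute 37^(46/q) for q ∈ {2, 23}.
37^23 ≡ 1 (mod 47)  [q = 2: ≡ 1 ✗]
37^2 ≡ 6 (mod 47)  [q = 23: ≢ 1 ✓]
The check at q = 2 fails, so 37 generates a proper subgroup.

No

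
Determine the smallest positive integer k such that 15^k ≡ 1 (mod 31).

Since 15 ∈ (Z/31Z)^×, its order divides φ(31) = 31 − 1 = 30 = 2 · 3 · 5.
Divisors of 30: 1, 2, 3, 5, 6, 10, 15, 30.
Evaluate successive powers at the divisors of 30:
15^1 ≡ 15 (mod 31)
15^2 ≡ 8 (mod 31)
15^3 ≡ 27 (mod 31)
15^5 ≡ 30 (mod 31)
15^6 ≡ 16 (mod 31)
15^10 ≡ 1 (mod 31) ✓
So ord_31(15) = 10.

10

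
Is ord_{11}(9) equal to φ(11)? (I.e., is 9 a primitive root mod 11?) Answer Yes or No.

No

φ(11) = 11 − 1 = 10 = 2 · 5.
Test 9^(10/q) mod 11 for each prime factor q of 10:
9^5 ≡ 1 (mod 11)  [q = 2: ≡ 1 ✗]
9^2 ≡ 4 (mod 11)  [q = 5: ≢ 1 ✓]
9^5 ≡ 1 shows ord(9) | 5, strictly less than φ(11); not a primitive root.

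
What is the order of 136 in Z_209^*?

The order of 136 must divide φ(209) = φ(11·19) = (11−1)·(19−1) = 10·18 = 180 = 2^2 · 3^2 · 5.
Divisors of 180: 1, 2, 3, 4, 5, 6, 9, 10, 12, 15, 18, 20, 30, 36, 45, 60, 90, 180.
Evaluate successive powers at the divisors of 180:
136^1 ≡ 136 (mod 209)
136^2 ≡ 104 (mod 209)
136^3 ≡ 141 (mod 209)
136^4 ≡ 157 (mod 209)
136^5 ≡ 34 (mod 209)
136^6 ≡ 26 (mod 209)
136^9 ≡ 113 (mod 209)
136^10 ≡ 111 (mod 209)
136^12 ≡ 49 (mod 209)
136^15 ≡ 12 (mod 209)
136^18 ≡ 20 (mod 209)
136^20 ≡ 199 (mod 209)
136^30 ≡ 144 (mod 209)
136^36 ≡ 191 (mod 209)
136^45 ≡ 56 (mod 209)
136^60 ≡ 45 (mod 209)
136^90 ≡ 1 (mod 209) ✓
So ord_209(136) = 90.

90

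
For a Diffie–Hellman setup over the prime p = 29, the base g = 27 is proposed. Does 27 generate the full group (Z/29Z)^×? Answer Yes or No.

Yes

φ(29) = 29 − 1 = 28 = 2^2 · 7.
An element g generates (Z/29Z)^× iff g^(28/q) ≢ 1 (mod 29) for each prime q ∈ {2, 7}.
27^14 ≡ 28 (mod 29)  [q = 2: ≢ 1 ✓]
27^4 ≡ 16 (mod 29)  [q = 7: ≢ 1 ✓]
None equal 1, so ord_29(27) = 28: 27 is a primitive root.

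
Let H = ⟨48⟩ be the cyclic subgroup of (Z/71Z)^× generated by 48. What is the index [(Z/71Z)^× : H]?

Since 48 ∈ (Z/71Z)^×, its order divides φ(71) = 71 − 1 = 70 = 2 · 5 · 7.
Divisors of 70: 1, 2, 5, 7, 10, 14, 35, 70.
Test each divisor d:
48^1 ≡ 48
48^2 ≡ 32
48^5 ≡ 20
48^7 ≡ 1
So ord_71(48) = 7, hence |⟨48⟩| = 7.
Index = |(Z/71Z)^×| / |⟨48⟩| = 70 / 7 = 10.

10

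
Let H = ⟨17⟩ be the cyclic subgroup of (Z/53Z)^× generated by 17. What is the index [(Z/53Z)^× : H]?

2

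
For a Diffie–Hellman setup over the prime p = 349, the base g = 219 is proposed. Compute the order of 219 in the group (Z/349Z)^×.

87

Since 219 ∈ (Z/349Z)^×, its order divides φ(349) = 349 − 1 = 348 = 2^2 · 3 · 29.
Divisors of 348: 1, 2, 3, 4, 6, 12, 29, 58, 87, 116, 174, 348.
Test each divisor d:
219^1 ≡ 219 (mod 349)
219^2 ≡ 148 (mod 349)
219^3 ≡ 304 (mod 349)
219^4 ≡ 266 (mod 349)
219^6 ≡ 280 (mod 349)
219^12 ≡ 224 (mod 349)
219^29 ≡ 226 (mod 349)
219^58 ≡ 122 (mod 349)
219^87 ≡ 1 (mod 349) ✓
So ord_349(219) = 87.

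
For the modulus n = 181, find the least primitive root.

2

φ(181) = 181 − 1 = 180 = 2^2 · 3^2 · 5.
Test candidates g = 2, 3, … against the prime factors q ∈ {2, 3, 5} of φ(181): g is a generator iff g^(180/q) ≢ 1 for every such q.
g = 2: 2^90 ≡ 180; 2^60 ≡ 48; 2^36 ≡ 59 — none is 1, so 2 is a primitive root.
The smallest primitive root modulo 181 is 2.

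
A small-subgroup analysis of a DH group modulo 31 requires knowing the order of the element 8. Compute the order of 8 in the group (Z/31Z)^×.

5

The order of 8 must divide φ(31) = 31 − 1 = 30 = 2 · 3 · 5.
Divisors of 30: 1, 2, 3, 5, 6, 10, 15, 30.
Check 8^d mod 31 for each divisor in increasing order:
8^1 ≡ 8 (mod 31)
8^2 ≡ 2 (mod 31)
8^3 ≡ 16 (mod 31)
8^5 ≡ 1 (mod 31) ✓
The smallest such exponent is 5, so the order of 8 is 5.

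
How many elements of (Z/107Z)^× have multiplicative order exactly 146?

φ(107) = 107 − 1 = 106 = 2 · 53.
In a cyclic group of order 106, there are φ(d) elements of order d for each divisor d of 106, and zero for non-divisors.
146 does not divide 106, so no element of (Z/107Z)^× has order 146.

0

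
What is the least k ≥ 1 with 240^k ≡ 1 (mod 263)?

262

ord(240) | φ(263) = 263 − 1 = 262 = 2 · 131.
Divisors of 262: 1, 2, 131, 262.
Test each divisor d:
240^1 ≡ 240
240^2 ≡ 3
240^131 ≡ 262
240^262 ≡ 1
So ord_263(240) = 262.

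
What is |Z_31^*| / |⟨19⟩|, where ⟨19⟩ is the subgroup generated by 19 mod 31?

2

ord(19) | φ(31) = 31 − 1 = 30 = 2 · 3 · 5.
Divisors of 30: 1, 2, 3, 5, 6, 10, 15, 30.
Test each divisor d:
19^1 ≡ 19
19^2 ≡ 20
19^3 ≡ 8
19^5 ≡ 5
19^6 ≡ 2
19^10 ≡ 25
19^15 ≡ 1
The order of 19 is 15, so the subgroup it generates has 15 elements.
Index = |(Z/31Z)^×| / |⟨19⟩| = 30 / 15 = 2.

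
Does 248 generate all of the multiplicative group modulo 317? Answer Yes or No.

Yes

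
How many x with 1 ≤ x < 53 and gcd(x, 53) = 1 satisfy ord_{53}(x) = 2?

φ(53) = 53 − 1 = 52 = 2^2 · 13.
Since (Z/53Z)^× is cyclic of order 52, the number of elements of order d is φ(d) when d | 52 and 0 otherwise.
2 | 52, and φ(2) = 2 − 1 = 1.

1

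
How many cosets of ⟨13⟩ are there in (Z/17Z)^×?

ord(13) | φ(17) = 17 − 1 = 16 = 2^4.
Divisors of 16: 1, 2, 4, 8, 16.
Test each divisor d:
13^1 ≡ 13 (mod 17)
13^2 ≡ 16 (mod 17)
13^4 ≡ 1 (mod 17) ✓
The order of 13 is 4, so the subgroup it generates has 4 elements.
The index is φ(17) / ord(13) = 16 / 4 = 4.

4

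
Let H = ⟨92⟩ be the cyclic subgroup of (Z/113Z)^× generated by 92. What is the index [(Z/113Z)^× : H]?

1

By Lagrange's theorem, ord_113(92) divides φ(113) = 113 − 1 = 112 = 2^4 · 7.
Divisors of 112: 1, 2, 4, 7, 8, 14, 16, 28, 56, 112.
Evaluate successive powers at the divisors of 112:
92^1 ≡ 92
92^2 ≡ 102
92^4 ≡ 8
92^7 ≡ 40
92^8 ≡ 64
92^14 ≡ 18
92^16 ≡ 28
92^28 ≡ 98
92^56 ≡ 112
92^112 ≡ 1
So ord_113(92) = 112, hence |⟨92⟩| = 112.
[(Z/113Z)^× : ⟨92⟩] = 112/112 = 1.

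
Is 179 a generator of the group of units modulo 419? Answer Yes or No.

Yes

φ(419) = 419 − 1 = 418 = 2 · 11 · 19.
An element g generates (Z/419Z)^× iff g^(418/q) ≢ 1 (mod 419) for each prime q ∈ {2, 11, 19}.
179^209 ≡ 418 (mod 419)  [q = 2: ≢ 1 ✓]
179^38 ≡ 102 (mod 419)  [q = 11: ≢ 1 ✓]
179^22 ≡ 248 (mod 419)  [q = 19: ≢ 1 ✓]
Every test exponent gives a nontrivial residue, hence 179 generates the full group.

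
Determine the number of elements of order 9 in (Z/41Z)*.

0

φ(41) = 41 − 1 = 40 = 2^3 · 5.
In a cyclic group of order 40, there are φ(d) elements of order d for each divisor d of 40, and zero for non-divisors.
9 does not divide 40, so no element of (Z/41Z)^× has order 9.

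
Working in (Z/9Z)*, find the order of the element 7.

3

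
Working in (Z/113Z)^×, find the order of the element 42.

The order of 42 must divide φ(113) = 113 − 1 = 112 = 2^4 · 7.
Divisors of 112: 1, 2, 4, 7, 8, 14, 16, 28, 56, 112.
Compute 42^d (mod 113) for the divisors d until we hit 1:
42^1 ≡ 42 (mod 113)
42^2 ≡ 69 (mod 113)
42^4 ≡ 15 (mod 113)
42^7 ≡ 78 (mod 113)
42^8 ≡ 112 (mod 113)
42^14 ≡ 95 (mod 113)
42^16 ≡ 1 (mod 113) ✓
Therefore the multiplicative order of 42 modulo 113 is 16.

16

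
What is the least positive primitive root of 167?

φ(167) = 167 − 1 = 166 = 2 · 83.
g is a primitive root iff g^(166/q) ≢ 1 (mod 167) for each prime q ∈ {2, 83}.
g = 2: 2^83 ≡ 1 — hits 1, so not a primitive root.
g = 3: 3^83 ≡ 1 — hits 1, so not a primitive root.
g = 4: 4^83 ≡ 1 — hits 1, so not a primitive root.
g = 5: 5^83 ≡ 166; 5^2 ≡ 25 — none is 1, so 5 is a primitive root.
So 5 is the smallest generator of (Z/167Z)^×.

5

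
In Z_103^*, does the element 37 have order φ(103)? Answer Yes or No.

φ(103) = 103 − 1 = 102 = 2 · 3 · 17.
Test 37^(102/q) mod 103 for each prime factor q of 102:
37^51 ≡ 102 (mod 103)  [q = 2: ≢ 1 ✓]
37^34 ≡ 1 (mod 103)  [q = 3: ≡ 1 ✗]
37^6 ≡ 14 (mod 103)  [q = 17: ≢ 1 ✓]
The check at q = 3 fails, so 37 generates a proper subgroup.

No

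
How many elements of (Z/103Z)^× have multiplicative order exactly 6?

2

φ(103) = 103 − 1 = 102 = 2 · 3 · 17.
Since (Z/103Z)^× is cyclic of order 102, the number of elements of order d is φ(d) when d | 102 and 0 otherwise.
6 = 2 · 3 divides 102, and φ(6) = 2.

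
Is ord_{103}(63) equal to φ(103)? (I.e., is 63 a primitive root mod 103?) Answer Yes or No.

No

φ(103) = 103 − 1 = 102 = 2 · 3 · 17.
63 is a primitive root mod 103 iff 63^(φ(103)/q) ≢ 1 for every prime q | φ(103), i.e. q ∈ {2, 3, 17}.
63^51 ≡ 1 (mod 103)  [q = 2: ≡ 1 ✗]
63^34 ≡ 56 (mod 103)  [q = 3: ≢ 1 ✓]
63^6 ≡ 30 (mod 103)  [q = 17: ≢ 1 ✓]
63^51 ≡ 1 shows ord(63) | 51, strictly less than φ(103); not a primitive root.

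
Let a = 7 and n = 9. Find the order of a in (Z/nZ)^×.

3

By Lagrange's theorem, ord_9(7) divides φ(9) = φ(3^2) = 3·(3−1) = 6 = 2 · 3.
Divisors of 6: 1, 2, 3, 6.
Compute 7^d (mod 9) for the divisors d until we hit 1:
7^1 ≡ 7 (mod 9)
7^2 ≡ 4 (mod 9)
7^3 ≡ 1 (mod 9) ✓
So ord_9(7) = 3.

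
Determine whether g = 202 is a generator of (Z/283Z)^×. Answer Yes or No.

φ(283) = 283 − 1 = 282 = 2 · 3 · 47.
It suffices to check that the order of 202 is not a proper divisor of 282: compute 202^(282/q) for q ∈ {2, 3, 47}.
202^141 ≡ 282 (mod 283)  [q = 2: ≢ 1 ✓]
202^94 ≡ 238 (mod 283)  [q = 3: ≢ 1 ✓]
202^6 ≡ 240 (mod 283)  [q = 47: ≢ 1 ✓]
None equal 1, so ord_283(202) = 282: 202 is a primitive root.

Yes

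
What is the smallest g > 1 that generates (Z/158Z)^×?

3

φ(158) = φ(2)·φ(79) = 1·78 = 78 = 2 · 3 · 13.
g is a primitive root iff g^(78/q) ≢ 1 (mod 158) for each prime q ∈ {2, 3, 13}.
g = 2: gcd(2, 158) = 2 > 1, not a unit — skip.
g = 3: 3^39 ≡ 157; 3^26 ≡ 23; 3^6 ≡ 97 — none is 1, so 3 is a primitive root.
The smallest primitive root modulo 158 is 3.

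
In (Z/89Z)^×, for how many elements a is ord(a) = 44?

20

φ(89) = 89 − 1 = 88 = 2^3 · 11.
Since (Z/89Z)^× is cyclic of order 88, the number of elements of order d is φ(d) when d | 88 and 0 otherwise.
44 = 2^2 · 11 divides 88, and φ(44) = 20.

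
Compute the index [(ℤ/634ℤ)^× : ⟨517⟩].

1

ord(517) | φ(634) = φ(2)·φ(317) = 1·316 = 316 = 2^2 · 79.
Divisors of 316: 1, 2, 4, 79, 158, 316.
Evaluate successive powers at the divisors of 316:
517^1 ≡ 517 (mod 634)
517^2 ≡ 375 (mod 634)
517^4 ≡ 511 (mod 634)
517^79 ≡ 203 (mod 634)
517^158 ≡ 633 (mod 634)
517^316 ≡ 1 (mod 634) ✓
The order of 517 is 316, so the subgroup it generates has 316 elements.
Index = |(Z/634Z)^×| / |⟨517⟩| = 316 / 316 = 1.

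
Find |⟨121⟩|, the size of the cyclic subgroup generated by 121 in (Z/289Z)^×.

By Lagrange's theorem, ord_289(121) divides φ(289) = φ(17^2) = 17·(17−1) = 272 = 2^4 · 17.
Divisors of 272: 1, 2, 4, 8, 16, 17, 34, 68, 136, 272.
Check 121^d mod 289 for each divisor in increasing order:
121^1 ≡ 121 (mod 289)
121^2 ≡ 191 (mod 289)
121^4 ≡ 67 (mod 289)
121^8 ≡ 154 (mod 289)
121^16 ≡ 18 (mod 289)
121^17 ≡ 155 (mod 289)
121^34 ≡ 38 (mod 289)
121^68 ≡ 288 (mod 289)
121^136 ≡ 1 (mod 289) ✓
So ord_289(121) = 136.

136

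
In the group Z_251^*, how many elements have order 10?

4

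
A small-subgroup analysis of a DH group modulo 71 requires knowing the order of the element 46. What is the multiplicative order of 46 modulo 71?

10

Since 46 ∈ (Z/71Z)^×, its order divides φ(71) = 71 − 1 = 70 = 2 · 5 · 7.
Divisors of 70: 1, 2, 5, 7, 10, 14, 35, 70.
Test each divisor d:
46^1 ≡ 46 (mod 71)
46^2 ≡ 57 (mod 71)
46^5 ≡ 70 (mod 71)
46^7 ≡ 14 (mod 71)
46^10 ≡ 1 (mod 71) ✓
So ord_71(46) = 10.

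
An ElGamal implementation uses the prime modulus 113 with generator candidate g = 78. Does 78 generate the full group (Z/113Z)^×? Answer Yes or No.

No

φ(113) = 113 − 1 = 112 = 2^4 · 7.
It suffices to check that the order of 78 is not a proper divisor of 112: compute 78^(112/q) for q ∈ {2, 7}.
78^56 ≡ 112 (mod 113)  [q = 2: ≢ 1 ✓]
78^16 ≡ 1 (mod 113)  [q = 7: ≡ 1 ✗]
Since 78^16 ≡ 1, the order of 78 divides 16 < 112, so 78 is not a primitive root.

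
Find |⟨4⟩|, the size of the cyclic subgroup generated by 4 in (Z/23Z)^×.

11

ord(4) | φ(23) = 23 − 1 = 22 = 2 · 11.
Divisors of 22: 1, 2, 11, 22.
Test each divisor d:
4^1 ≡ 4
4^2 ≡ 16
4^11 ≡ 1
The smallest such exponent is 11, so the order of 4 is 11.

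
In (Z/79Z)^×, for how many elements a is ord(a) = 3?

2

φ(79) = 79 − 1 = 78 = 2 · 3 · 13.
In a cyclic group of order 78, there are φ(d) elements of order d for each divisor d of 78, and zero for non-divisors.
3 | 78, and φ(3) = 3 − 1 = 2.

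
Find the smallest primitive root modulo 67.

2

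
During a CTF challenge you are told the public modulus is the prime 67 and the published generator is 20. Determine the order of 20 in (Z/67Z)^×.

ord(20) | φ(67) = 67 − 1 = 66 = 2 · 3 · 11.
Divisors of 66: 1, 2, 3, 6, 11, 22, 33, 66.
Evaluate successive powers at the divisors of 66:
20^1 ≡ 20 (mod 67)
20^2 ≡ 65 (mod 67)
20^3 ≡ 27 (mod 67)
20^6 ≡ 59 (mod 67)
20^11 ≡ 30 (mod 67)
20^22 ≡ 29 (mod 67)
20^33 ≡ 66 (mod 67)
20^66 ≡ 1 (mod 67) ✓
So ord_67(20) = 66.

66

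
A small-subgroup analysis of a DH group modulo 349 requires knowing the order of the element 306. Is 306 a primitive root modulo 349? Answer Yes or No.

Yes

φ(349) = 349 − 1 = 348 = 2^2 · 3 · 29.
Test 306^(348/q) mod 349 for each prime factor q of 348:
306^174 ≡ 348 (mod 349)  [q = 2: ≢ 1 ✓]
306^116 ≡ 122 (mod 349)  [q = 3: ≢ 1 ✓]
306^12 ≡ 322 (mod 349)  [q = 29: ≢ 1 ✓]
Every test exponent gives a nontrivial residue, hence 306 generates the full group.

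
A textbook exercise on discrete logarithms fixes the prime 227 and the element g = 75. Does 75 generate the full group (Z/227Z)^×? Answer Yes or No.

φ(227) = 227 − 1 = 226 = 2 · 113.
It suffices to check that the order of 75 is not a proper divisor of 226: compute 75^(226/q) for q ∈ {2, 113}.
75^113 ≡ 1 (mod 227)  [q = 2: ≡ 1 ✗]
75^2 ≡ 177 (mod 227)  [q = 113: ≢ 1 ✓]
Since 75^113 ≡ 1, the order of 75 divides 113 < 226, so 75 is not a primitive root.

No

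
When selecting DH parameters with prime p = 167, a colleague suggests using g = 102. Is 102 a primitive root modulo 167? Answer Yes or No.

Yes

φ(167) = 167 − 1 = 166 = 2 · 83.
Test 102^(166/q) mod 167 for each prime factor q of 166:
102^83 ≡ 166 (mod 167)  [q = 2: ≢ 1 ✓]
102^2 ≡ 50 (mod 167)  [q = 83: ≢ 1 ✓]
Every test exponent gives a nontrivial residue, hence 102 generates the full group.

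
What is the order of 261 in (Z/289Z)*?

272

By Lagrange's theorem, ord_289(261) divides φ(289) = φ(17^2) = 17·(17−1) = 272 = 2^4 · 17.
Divisors of 272: 1, 2, 4, 8, 16, 17, 34, 68, 136, 272.
Evaluate successive powers at the divisors of 272:
261^1 ≡ 261
261^2 ≡ 206
261^4 ≡ 242
261^8 ≡ 186
261^16 ≡ 205
261^17 ≡ 40
261^34 ≡ 155
261^68 ≡ 38
261^136 ≡ 288
261^272 ≡ 1
Therefore the multiplicative order of 261 modulo 289 is 272.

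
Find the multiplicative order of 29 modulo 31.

ord(29) | φ(31) = 31 − 1 = 30 = 2 · 3 · 5.
Divisors of 30: 1, 2, 3, 5, 6, 10, 15, 30.
Compute 29^d (mod 31) for the divisors d until we hit 1:
29^1 ≡ 29
29^2 ≡ 4
29^3 ≡ 23
29^5 ≡ 30
29^6 ≡ 2
29^10 ≡ 1
Hence ord(29) = 10.

10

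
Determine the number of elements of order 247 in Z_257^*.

0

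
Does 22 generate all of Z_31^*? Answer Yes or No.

Yes

φ(31) = 31 − 1 = 30 = 2 · 3 · 5.
An element g generates (Z/31Z)^× iff g^(30/q) ≢ 1 (mod 31) for each prime q ∈ {2, 3, 5}.
22^15 ≡ 30 (mod 31)  [q = 2: ≢ 1 ✓]
22^10 ≡ 5 (mod 31)  [q = 3: ≢ 1 ✓]
22^6 ≡ 8 (mod 31)  [q = 5: ≢ 1 ✓]
All checks pass, so 22 has order 30 and is a primitive root modulo 31.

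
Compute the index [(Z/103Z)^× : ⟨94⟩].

3

By Lagrange's theorem, ord_103(94) divides φ(103) = 103 − 1 = 102 = 2 · 3 · 17.
Divisors of 102: 1, 2, 3, 6, 17, 34, 51, 102.
Test each divisor d:
94^1 ≡ 94 (mod 103)
94^2 ≡ 81 (mod 103)
94^3 ≡ 95 (mod 103)
94^6 ≡ 64 (mod 103)
94^17 ≡ 102 (mod 103)
94^34 ≡ 1 (mod 103) ✓
Thus |⟨94⟩| = ord(94) = 34.
[(Z/103Z)^× : ⟨94⟩] = 102/34 = 3.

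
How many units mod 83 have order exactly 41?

φ(83) = 83 − 1 = 82 = 2 · 41.
In a cyclic group of order 82, there are φ(d) elements of order d for each divisor d of 82, and zero for non-divisors.
41 | 82, and φ(41) = 41 − 1 = 40.

40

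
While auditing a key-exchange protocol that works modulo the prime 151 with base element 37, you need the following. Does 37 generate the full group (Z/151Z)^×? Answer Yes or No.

No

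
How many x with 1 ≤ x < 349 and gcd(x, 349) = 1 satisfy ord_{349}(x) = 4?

2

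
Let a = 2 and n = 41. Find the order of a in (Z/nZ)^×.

Since 2 ∈ (Z/41Z)^×, its order divides φ(41) = 41 − 1 = 40 = 2^3 · 5.
Divisors of 40: 1, 2, 4, 5, 8, 10, 20, 40.
Check 2^d mod 41 for each divisor in increasing order:
2^1 ≡ 2
2^2 ≡ 4
2^4 ≡ 16
2^5 ≡ 32
2^8 ≡ 10
2^10 ≡ 40
2^20 ≡ 1
Therefore the multiplicative order of 2 modulo 41 is 20.

20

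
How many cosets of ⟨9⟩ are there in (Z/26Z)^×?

4

ord(9) | φ(26) = φ(2)·φ(13) = 1·12 = 12 = 2^2 · 3.
Divisors of 12: 1, 2, 3, 4, 6, 12.
Compute 9^d (mod 26) for the divisors d until we hit 1:
9^1 ≡ 9 (mod 26)
9^2 ≡ 3 (mod 26)
9^3 ≡ 1 (mod 26) ✓
So ord_26(9) = 3, hence |⟨9⟩| = 3.
The index is φ(26) / ord(9) = 12 / 3 = 4.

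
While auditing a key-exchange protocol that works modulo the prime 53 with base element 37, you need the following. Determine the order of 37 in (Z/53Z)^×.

The order of 37 must divide φ(53) = 53 − 1 = 52 = 2^2 · 13.
Divisors of 52: 1, 2, 4, 13, 26, 52.
Test each divisor d:
37^1 ≡ 37
37^2 ≡ 44
37^4 ≡ 28
37^13 ≡ 52
37^26 ≡ 1
Hence ord(37) = 26.

26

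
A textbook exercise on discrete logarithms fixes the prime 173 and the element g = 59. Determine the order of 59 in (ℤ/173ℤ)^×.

ord(59) | φ(173) = 173 − 1 = 172 = 2^2 · 43.
Divisors of 172: 1, 2, 4, 43, 86, 172.
Check 59^d mod 173 for each divisor in increasing order:
59^1 ≡ 59 (mod 173)
59^2 ≡ 21 (mod 173)
59^4 ≡ 95 (mod 173)
59^43 ≡ 93 (mod 173)
59^86 ≡ 172 (mod 173)
59^172 ≡ 1 (mod 173) ✓
The smallest such exponent is 172, so the order of 59 is 172.

172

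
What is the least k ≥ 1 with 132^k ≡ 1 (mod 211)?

70

By Lagrange's theorem, ord_211(132) divides φ(211) = 211 − 1 = 210 = 2 · 3 · 5 · 7.
Divisors of 210: 1, 2, 3, 5, 6, 7, 10, 14, 15, 21, 30, 35, 42, 70, 105, 210.
Compute 132^d (mod 211) for the divisors d until we hit 1:
132^1 ≡ 132 (mod 211)
132^2 ≡ 122 (mod 211)
132^3 ≡ 68 (mod 211)
132^5 ≡ 67 (mod 211)
132^6 ≡ 193 (mod 211)
132^7 ≡ 156 (mod 211)
132^10 ≡ 58 (mod 211)
132^14 ≡ 71 (mod 211)
132^15 ≡ 88 (mod 211)
132^21 ≡ 104 (mod 211)
132^30 ≡ 148 (mod 211)
132^35 ≡ 210 (mod 211)
132^42 ≡ 55 (mod 211)
132^70 ≡ 1 (mod 211) ✓
So ord_211(132) = 70.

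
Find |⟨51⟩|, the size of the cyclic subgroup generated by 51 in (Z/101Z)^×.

100

By Lagrange's theorem, ord_101(51) divides φ(101) = 101 − 1 = 100 = 2^2 · 5^2.
Divisors of 100: 1, 2, 4, 5, 10, 20, 25, 50, 100.
Compute 51^d (mod 101) for the divisors d until we hit 1:
51^1 ≡ 51 (mod 101)
51^2 ≡ 76 (mod 101)
51^4 ≡ 19 (mod 101)
51^5 ≡ 60 (mod 101)
51^10 ≡ 65 (mod 101)
51^20 ≡ 84 (mod 101)
51^25 ≡ 91 (mod 101)
51^50 ≡ 100 (mod 101)
51^100 ≡ 1 (mod 101) ✓
Hence ord(51) = 100.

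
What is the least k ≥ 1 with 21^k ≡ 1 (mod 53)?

Since 21 ∈ (Z/53Z)^×, its order divides φ(53) = 53 − 1 = 52 = 2^2 · 13.
Divisors of 52: 1, 2, 4, 13, 26, 52.
Compute 21^d (mod 53) for the divisors d until we hit 1:
21^1 ≡ 21
21^2 ≡ 17
21^4 ≡ 24
21^13 ≡ 23
21^26 ≡ 52
21^52 ≡ 1
So ord_53(21) = 52.

52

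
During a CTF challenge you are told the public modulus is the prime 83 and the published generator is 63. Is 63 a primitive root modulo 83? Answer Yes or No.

φ(83) = 83 − 1 = 82 = 2 · 41.
63 is a primitive root mod 83 iff 63^(φ(83)/q) ≢ 1 for every prime q | φ(83), i.e. q ∈ {2, 41}.
63^41 ≡ 1 (mod 83)  [q = 2: ≡ 1 ✗]
63^2 ≡ 68 (mod 83)  [q = 41: ≢ 1 ✓]
Since 63^41 ≡ 1, the order of 63 divides 41 < 82, so 63 is not a primitive root.

No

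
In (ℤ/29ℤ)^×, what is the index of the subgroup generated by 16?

4

The order of 16 must divide φ(29) = 29 − 1 = 28 = 2^2 · 7.
Divisors of 28: 1, 2, 4, 7, 14, 28.
Evaluate successive powers at the divisors of 28:
16^1 ≡ 16
16^2 ≡ 24
16^4 ≡ 25
16^7 ≡ 1
Thus |⟨16⟩| = ord(16) = 7.
[(Z/29Z)^× : ⟨16⟩] = 28/7 = 4.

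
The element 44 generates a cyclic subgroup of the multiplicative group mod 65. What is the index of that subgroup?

ord(44) | φ(65) = φ(5·13) = (5−1)·(13−1) = 4·12 = 48 = 2^4 · 3.
Divisors of 48: 1, 2, 3, 4, 6, 8, 12, 16, 24, 48.
Compute 44^d (mod 65) for the divisors d until we hit 1:
44^1 ≡ 44
44^2 ≡ 51
44^3 ≡ 34
44^4 ≡ 1
So ord_65(44) = 4, hence |⟨44⟩| = 4.
The index is φ(65) / ord(44) = 48 / 4 = 12.

12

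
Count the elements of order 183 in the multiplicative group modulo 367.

φ(367) = 367 − 1 = 366 = 2 · 3 · 61.
Since (Z/367Z)^× is cyclic of order 366, the number of elements of order d is φ(d) when d | 366 and 0 otherwise.
183 = 3 · 61 divides 366, and φ(183) = 120.

120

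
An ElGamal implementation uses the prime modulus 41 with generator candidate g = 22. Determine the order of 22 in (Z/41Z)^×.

40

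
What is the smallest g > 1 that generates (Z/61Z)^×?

2

φ(61) = 61 − 1 = 60 = 2^2 · 3 · 5.
g is a primitive root iff g^(60/q) ≢ 1 (mod 61) for each prime q ∈ {2, 3, 5}.
g = 2: 2^30 ≡ 60; 2^20 ≡ 47; 2^12 ≡ 9 — none is 1, so 2 is a primitive root.
So 2 is the smallest generator of (Z/61Z)^×.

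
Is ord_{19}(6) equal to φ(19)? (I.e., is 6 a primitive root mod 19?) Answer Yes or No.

No

φ(19) = 19 − 1 = 18 = 2 · 3^2.
It suffices to check that the order of 6 is not a proper divisor of 18: compute 6^(18/q) for q ∈ {2, 3}.
6^9 ≡ 1 (mod 19)  [q = 2: ≡ 1 ✗]
6^6 ≡ 11 (mod 19)  [q = 3: ≢ 1 ✓]
6^9 ≡ 1 shows ord(6) | 9, strictly less than φ(19); not a primitive root.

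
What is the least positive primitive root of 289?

3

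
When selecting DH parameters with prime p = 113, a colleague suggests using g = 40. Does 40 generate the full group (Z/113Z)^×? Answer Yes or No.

No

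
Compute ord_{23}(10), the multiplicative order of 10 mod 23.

ord(10) | φ(23) = 23 − 1 = 22 = 2 · 11.
Divisors of 22: 1, 2, 11, 22.
Check 10^d mod 23 for each divisor in increasing order:
10^1 ≡ 10 (mod 23)
10^2 ≡ 8 (mod 23)
10^11 ≡ 22 (mod 23)
10^22 ≡ 1 (mod 23) ✓
The smallest such exponent is 22, so the order of 10 is 22.

22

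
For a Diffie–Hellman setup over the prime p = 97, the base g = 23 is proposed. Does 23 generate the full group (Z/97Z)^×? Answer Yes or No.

Yes

φ(97) = 97 − 1 = 96 = 2^5 · 3.
It suffices to check that the order of 23 is not a proper divisor of 96: compute 23^(96/q) for q ∈ {2, 3}.
23^48 ≡ 96 (mod 97)  [q = 2: ≢ 1 ✓]
23^32 ≡ 61 (mod 97)  [q = 3: ≢ 1 ✓]
None equal 1, so ord_97(23) = 96: 23 is a primitive root.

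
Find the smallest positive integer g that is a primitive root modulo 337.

10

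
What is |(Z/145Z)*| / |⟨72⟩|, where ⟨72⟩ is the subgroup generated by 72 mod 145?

By Lagrange's theorem, ord_145(72) divides φ(145) = φ(5·29) = (5−1)·(29−1) = 4·28 = 112 = 2^4 · 7.
Divisors of 112: 1, 2, 4, 7, 8, 14, 16, 28, 56, 112.
Test each divisor d:
72^1 ≡ 72 (mod 145)
72^2 ≡ 109 (mod 145)
72^4 ≡ 136 (mod 145)
72^7 ≡ 128 (mod 145)
72^8 ≡ 81 (mod 145)
72^14 ≡ 144 (mod 145)
72^16 ≡ 36 (mod 145)
72^28 ≡ 1 (mod 145) ✓
So ord_145(72) = 28, hence |⟨72⟩| = 28.
The index is φ(145) / ord(72) = 112 / 28 = 4.

4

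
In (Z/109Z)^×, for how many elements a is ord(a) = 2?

φ(109) = 109 − 1 = 108 = 2^2 · 3^3.
Since (Z/109Z)^× is cyclic of order 108, the number of elements of order d is φ(d) when d | 108 and 0 otherwise.
2 | 108, and φ(2) = 2 − 1 = 1.

1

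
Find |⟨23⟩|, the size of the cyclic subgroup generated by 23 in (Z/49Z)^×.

21

Since 23 ∈ (Z/49Z)^×, its order divides φ(49) = φ(7^2) = 7·(7−1) = 42 = 2 · 3 · 7.
Divisors of 42: 1, 2, 3, 6, 7, 14, 21, 42.
Evaluate successive powers at the divisors of 42:
23^1 ≡ 23 (mod 49)
23^2 ≡ 39 (mod 49)
23^3 ≡ 15 (mod 49)
23^6 ≡ 29 (mod 49)
23^7 ≡ 30 (mod 49)
23^14 ≡ 18 (mod 49)
23^21 ≡ 1 (mod 49) ✓
Therefore the multiplicative order of 23 modulo 49 is 21.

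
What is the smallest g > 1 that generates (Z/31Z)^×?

3

φ(31) = 31 − 1 = 30 = 2 · 3 · 5.
g is a primitive root iff g^(30/q) ≢ 1 (mod 31) for each prime q ∈ {2, 3, 5}.
g = 2: 2^15 ≡ 1 — hits 1, so not a primitive root.
g = 3: 3^15 ≡ 30; 3^10 ≡ 25; 3^6 ≡ 16 — none is 1, so 3 is a primitive root.
Hence the least primitive root of 31 is 3.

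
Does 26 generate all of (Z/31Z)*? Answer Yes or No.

No

φ(31) = 31 − 1 = 30 = 2 · 3 · 5.
26 is a primitive root mod 31 iff 26^(φ(31)/q) ≢ 1 for every prime q | φ(31), i.e. q ∈ {2, 3, 5}.
26^15 ≡ 30 (mod 31)  [q = 2: ≢ 1 ✓]
26^10 ≡ 5 (mod 31)  [q = 3: ≢ 1 ✓]
26^6 ≡ 1 (mod 31)  [q = 5: ≡ 1 ✗]
The check at q = 5 fails, so 26 generates a proper subgroup.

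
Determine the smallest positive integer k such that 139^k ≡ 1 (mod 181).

Since 139 ∈ (Z/181Z)^×, its order divides φ(181) = 181 − 1 = 180 = 2^2 · 3^2 · 5.
Divisors of 180: 1, 2, 3, 4, 5, 6, 9, 10, 12, 15, 18, 20, 30, 36, 45, 60, 90, 180.
Compute 139^d (mod 181) for the divisors d until we hit 1:
139^1 ≡ 139 (mod 181)
139^2 ≡ 135 (mod 181)
139^3 ≡ 122 (mod 181)
139^4 ≡ 125 (mod 181)
139^5 ≡ 180 (mod 181)
139^6 ≡ 42 (mod 181)
139^9 ≡ 56 (mod 181)
139^10 ≡ 1 (mod 181) ✓
Therefore the multiplicative order of 139 modulo 181 is 10.

10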